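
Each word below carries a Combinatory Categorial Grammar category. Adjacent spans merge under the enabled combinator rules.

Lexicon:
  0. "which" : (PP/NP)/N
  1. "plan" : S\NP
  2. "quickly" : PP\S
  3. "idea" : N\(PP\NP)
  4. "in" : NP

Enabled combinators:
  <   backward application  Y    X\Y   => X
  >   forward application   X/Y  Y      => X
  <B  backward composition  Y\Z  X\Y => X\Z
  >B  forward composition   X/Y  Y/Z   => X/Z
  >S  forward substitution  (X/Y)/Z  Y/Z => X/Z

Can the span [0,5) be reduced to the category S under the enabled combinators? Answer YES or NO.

NO

(PP/NP)/N S\NP PP\S N\(PP\NP) NP
CKY chart[0,5] = {PP}; S ∉ chart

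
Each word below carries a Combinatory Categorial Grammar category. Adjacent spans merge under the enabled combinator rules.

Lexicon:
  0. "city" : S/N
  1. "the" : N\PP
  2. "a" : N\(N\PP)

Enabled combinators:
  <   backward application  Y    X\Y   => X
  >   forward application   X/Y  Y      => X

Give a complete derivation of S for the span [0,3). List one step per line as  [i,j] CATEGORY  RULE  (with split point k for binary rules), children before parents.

[0,1] S/N  lex  "city"
[1,2] N\PP  lex  "the"
[2,3] N\(N\PP)  lex  "a"
[1,3] N  <  k=2
[0,3] S  >  k=1

[0,3] S   >
  [0,1] "city" : S/N
  [1,3] N   <
    [1,2] "the" : N\PP
    [2,3] "a" : N\(N\PP)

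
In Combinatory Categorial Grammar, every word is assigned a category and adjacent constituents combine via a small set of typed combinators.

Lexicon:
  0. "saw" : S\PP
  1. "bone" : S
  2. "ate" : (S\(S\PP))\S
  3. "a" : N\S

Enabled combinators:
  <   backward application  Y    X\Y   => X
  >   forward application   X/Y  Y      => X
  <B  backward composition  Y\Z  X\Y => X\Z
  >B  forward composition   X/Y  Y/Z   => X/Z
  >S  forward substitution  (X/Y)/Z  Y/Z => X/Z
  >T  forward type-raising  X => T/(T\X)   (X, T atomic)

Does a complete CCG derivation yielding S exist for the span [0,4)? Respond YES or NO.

S\PP S (S\(S\PP))\S N\S
CKY chart[0,4] = {N, N/(N\N), NP/(NP\N), PP/(PP\N), S/(S\N)}; S ∉ chart

NO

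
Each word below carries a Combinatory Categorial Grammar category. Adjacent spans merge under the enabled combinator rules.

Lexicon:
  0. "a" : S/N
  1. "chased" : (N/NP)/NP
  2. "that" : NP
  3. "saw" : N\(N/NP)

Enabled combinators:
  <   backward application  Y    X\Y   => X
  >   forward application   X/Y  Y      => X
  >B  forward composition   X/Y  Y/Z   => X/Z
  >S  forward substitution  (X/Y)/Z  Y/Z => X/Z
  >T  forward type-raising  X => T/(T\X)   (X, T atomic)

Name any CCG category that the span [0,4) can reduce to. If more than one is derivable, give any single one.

S

[0,4] S   >
  [0,1] "a" : S/N
  [1,4] N   <
    [1,3] N/NP   >
      [1,2] "chased" : (N/NP)/NP
      [2,3] "that" : NP
    [3,4] "saw" : N\(N/NP)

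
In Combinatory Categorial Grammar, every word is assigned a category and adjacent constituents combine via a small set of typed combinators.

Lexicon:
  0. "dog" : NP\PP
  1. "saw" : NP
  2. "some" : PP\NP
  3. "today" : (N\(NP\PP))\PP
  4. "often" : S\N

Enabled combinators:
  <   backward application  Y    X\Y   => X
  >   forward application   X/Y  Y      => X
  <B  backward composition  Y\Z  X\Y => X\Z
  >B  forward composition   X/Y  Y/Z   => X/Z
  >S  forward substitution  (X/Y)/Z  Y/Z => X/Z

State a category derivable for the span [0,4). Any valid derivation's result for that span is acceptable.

N

[0,5] S   <
  [0,4] N   <
    [0,1] "dog" : NP\PP
    [1,4] N\(NP\PP)   <
      [1,3] PP   <
        [1,2] "saw" : NP
        [2,3] "some" : PP\NP
      [3,4] "today" : (N\(NP\PP))\PP
  [4,5] "often" : S\N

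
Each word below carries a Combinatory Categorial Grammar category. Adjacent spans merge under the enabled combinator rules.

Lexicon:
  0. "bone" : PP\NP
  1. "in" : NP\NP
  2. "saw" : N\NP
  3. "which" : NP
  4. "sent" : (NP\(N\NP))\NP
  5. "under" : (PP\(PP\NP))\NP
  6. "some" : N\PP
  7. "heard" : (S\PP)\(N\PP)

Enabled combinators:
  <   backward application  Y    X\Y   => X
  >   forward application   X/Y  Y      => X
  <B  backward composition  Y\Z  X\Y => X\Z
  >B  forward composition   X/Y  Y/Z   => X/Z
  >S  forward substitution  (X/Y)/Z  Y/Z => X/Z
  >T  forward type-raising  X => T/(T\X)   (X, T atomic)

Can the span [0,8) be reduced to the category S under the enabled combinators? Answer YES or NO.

[0,8] S   <
  [0,6] PP   <
    [0,1] "bone" : PP\NP
    [1,6] PP\(PP\NP)   <
      [1,5] NP   <
        [1,3] N\NP   <B
          [1,2] "in" : NP\NP
          [2,3] "saw" : N\NP
        [3,5] NP\(N\NP)   <
          [3,4] "which" : NP
          [4,5] "sent" : (NP\(N\NP))\NP
      [5,6] "under" : (PP\(PP\NP))\NP
  [6,8] S\PP   <
    [6,7] "some" : N\PP
    [7,8] "heard" : (S\PP)\(N\PP)

YES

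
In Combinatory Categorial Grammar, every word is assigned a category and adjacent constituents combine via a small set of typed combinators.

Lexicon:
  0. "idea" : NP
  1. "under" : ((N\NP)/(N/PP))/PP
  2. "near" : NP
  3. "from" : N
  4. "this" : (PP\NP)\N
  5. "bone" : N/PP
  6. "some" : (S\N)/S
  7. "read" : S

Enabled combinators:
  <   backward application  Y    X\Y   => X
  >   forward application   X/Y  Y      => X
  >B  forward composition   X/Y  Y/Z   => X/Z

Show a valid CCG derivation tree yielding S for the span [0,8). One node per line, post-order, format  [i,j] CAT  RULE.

[0,1] NP  lex  "idea"
[1,2] ((N\NP)/(N/PP))/PP  lex  "under"
[2,3] NP  lex  "near"
[3,4] N  lex  "from"
[4,5] (PP\NP)\N  lex  "this"
[3,5] PP\NP  <  k=4
[2,5] PP  <  k=3
[1,5] (N\NP)/(N/PP)  >  k=2
[5,6] N/PP  lex  "bone"
[1,6] N\NP  >  k=5
[0,6] N  <  k=1
[6,7] (S\N)/S  lex  "some"
[7,8] S  lex  "read"
[6,8] S\N  >  k=7
[0,8] S  <  k=6

[0,8] S   <
  [0,6] N   <
    [0,1] "idea" : NP
    [1,6] N\NP   >
      [1,5] (N\NP)/(N/PP)   >
        [1,2] "under" : ((N\NP)/(N/PP))/PP
        [2,5] PP   <
          [2,3] "near" : NP
          [3,5] PP\NP   <
            [3,4] "from" : N
            [4,5] "this" : (PP\NP)\N
      [5,6] "bone" : N/PP
  [6,8] S\N   >
    [6,7] "some" : (S\N)/S
    [7,8] "read" : S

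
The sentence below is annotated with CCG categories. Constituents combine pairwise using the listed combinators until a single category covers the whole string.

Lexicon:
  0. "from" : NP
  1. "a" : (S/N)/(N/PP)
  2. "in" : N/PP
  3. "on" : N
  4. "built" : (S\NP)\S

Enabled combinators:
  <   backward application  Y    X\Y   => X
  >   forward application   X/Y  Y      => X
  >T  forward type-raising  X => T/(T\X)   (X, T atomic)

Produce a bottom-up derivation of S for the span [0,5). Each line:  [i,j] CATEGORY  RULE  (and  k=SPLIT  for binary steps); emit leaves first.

[0,1] NP  lex  "from"
[0,1] S/(S\NP)  >T
[1,2] (S/N)/(N/PP)  lex  "a"
[2,3] N/PP  lex  "in"
[1,3] S/N  >  k=2
[3,4] N  lex  "on"
[1,4] S  >  k=3
[4,5] (S\NP)\S  lex  "built"
[1,5] S\NP  <  k=4
[0,5] S  >  k=1

[0,5] S   >
  [0,1] S/(S\NP)   >T
    [0,1] "from" : NP
  [1,5] S\NP   <
    [1,4] S   >
      [1,3] S/N   >
        [1,2] "a" : (S/N)/(N/PP)
        [2,3] "in" : N/PP
      [3,4] "on" : N
    [4,5] "built" : (S\NP)\S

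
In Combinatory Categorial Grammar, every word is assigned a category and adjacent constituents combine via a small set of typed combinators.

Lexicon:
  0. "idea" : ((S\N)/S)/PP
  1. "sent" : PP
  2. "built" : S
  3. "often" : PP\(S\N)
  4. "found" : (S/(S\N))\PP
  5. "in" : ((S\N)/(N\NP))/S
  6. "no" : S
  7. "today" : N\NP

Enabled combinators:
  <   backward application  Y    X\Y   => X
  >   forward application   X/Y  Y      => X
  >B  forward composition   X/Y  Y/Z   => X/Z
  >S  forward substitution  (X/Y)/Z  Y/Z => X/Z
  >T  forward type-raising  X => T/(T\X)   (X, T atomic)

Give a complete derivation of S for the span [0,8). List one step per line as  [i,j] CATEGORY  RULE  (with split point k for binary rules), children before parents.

[0,1] ((S\N)/S)/PP  lex  "idea"
[1,2] PP  lex  "sent"
[0,2] (S\N)/S  >  k=1
[2,3] S  lex  "built"
[0,3] S\N  >  k=2
[3,4] PP\(S\N)  lex  "often"
[0,4] PP  <  k=3
[4,5] (S/(S\N))\PP  lex  "found"
[0,5] S/(S\N)  <  k=4
[5,6] ((S\N)/(N\NP))/S  lex  "in"
[6,7] S  lex  "no"
[5,7] (S\N)/(N\NP)  >  k=6
[7,8] N\NP  lex  "today"
[5,8] S\N  >  k=7
[0,8] S  >  k=5

[0,8] S   >
  [0,5] S/(S\N)   <
    [0,4] PP   <
      [0,3] S\N   >
        [0,2] (S\N)/S   >
          [0,1] "idea" : ((S\N)/S)/PP
          [1,2] "sent" : PP
        [2,3] "built" : S
      [3,4] "often" : PP\(S\N)
    [4,5] "found" : (S/(S\N))\PP
  [5,8] S\N   >
    [5,7] (S\N)/(N\NP)   >
      [5,6] "in" : ((S\N)/(N\NP))/S
      [6,7] "no" : S
    [7,8] "today" : N\NP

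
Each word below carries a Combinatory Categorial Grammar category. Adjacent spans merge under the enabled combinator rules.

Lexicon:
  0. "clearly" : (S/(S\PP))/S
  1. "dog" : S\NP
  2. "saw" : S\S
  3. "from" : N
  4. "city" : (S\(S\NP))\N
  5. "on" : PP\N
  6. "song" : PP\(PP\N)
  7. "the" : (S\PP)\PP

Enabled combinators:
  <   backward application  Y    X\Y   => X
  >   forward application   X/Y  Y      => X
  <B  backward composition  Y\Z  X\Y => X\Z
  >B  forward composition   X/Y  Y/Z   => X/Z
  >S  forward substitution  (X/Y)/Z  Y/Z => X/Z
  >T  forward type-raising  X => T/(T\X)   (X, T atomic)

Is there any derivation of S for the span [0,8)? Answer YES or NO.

YES

[0,8] S   >
  [0,5] S/(S\PP)   >
    [0,1] "clearly" : (S/(S\PP))/S
    [1,5] S   <
      [1,3] S\NP   <B
        [1,2] "dog" : S\NP
        [2,3] "saw" : S\S
      [3,5] S\(S\NP)   <
        [3,4] "from" : N
        [4,5] "city" : (S\(S\NP))\N
  [5,8] S\PP   <
    [5,7] PP   <
      [5,6] "on" : PP\N
      [6,7] "song" : PP\(PP\N)
    [7,8] "the" : (S\PP)\PP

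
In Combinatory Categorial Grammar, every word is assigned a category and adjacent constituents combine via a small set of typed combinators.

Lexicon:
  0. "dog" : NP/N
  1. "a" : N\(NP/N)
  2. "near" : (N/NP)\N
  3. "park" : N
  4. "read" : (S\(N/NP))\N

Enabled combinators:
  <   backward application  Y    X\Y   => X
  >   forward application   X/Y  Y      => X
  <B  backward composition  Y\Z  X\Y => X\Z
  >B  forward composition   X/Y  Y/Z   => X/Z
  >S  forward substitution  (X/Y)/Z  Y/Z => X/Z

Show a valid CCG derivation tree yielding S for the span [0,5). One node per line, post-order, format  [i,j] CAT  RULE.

[0,5] S   <
  [0,2] N   <
    [0,1] "dog" : NP/N
    [1,2] "a" : N\(NP/N)
  [2,5] S\N   <B
    [2,3] "near" : (N/NP)\N
    [3,5] S\(N/NP)   <
      [3,4] "park" : N
      [4,5] "read" : (S\(N/NP))\N

[0,1] NP/N  lex  "dog"
[1,2] N\(NP/N)  lex  "a"
[0,2] N  <  k=1
[2,3] (N/NP)\N  lex  "near"
[3,4] N  lex  "park"
[4,5] (S\(N/NP))\N  lex  "read"
[3,5] S\(N/NP)  <  k=4
[2,5] S\N  <B  k=3
[0,5] S  <  k=2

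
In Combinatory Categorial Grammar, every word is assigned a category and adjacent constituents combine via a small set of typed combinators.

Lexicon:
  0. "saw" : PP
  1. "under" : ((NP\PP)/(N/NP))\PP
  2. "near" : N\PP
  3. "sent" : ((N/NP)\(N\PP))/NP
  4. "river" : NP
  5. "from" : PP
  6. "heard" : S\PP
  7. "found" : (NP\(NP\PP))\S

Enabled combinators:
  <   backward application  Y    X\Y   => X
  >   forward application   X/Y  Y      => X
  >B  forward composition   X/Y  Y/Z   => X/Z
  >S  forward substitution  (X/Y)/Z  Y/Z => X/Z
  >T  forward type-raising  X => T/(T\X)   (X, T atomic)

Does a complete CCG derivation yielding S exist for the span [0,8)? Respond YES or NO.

NO

PP ((NP\PP)/(N/NP))\PP N\PP ((N/NP)\(N\PP))/NP NP PP S\PP (NP\(NP\PP))\S
CKY chart[0,8] = {N/(N\NP), NP, NP/(NP\NP), PP/(PP\NP), S/(S\NP)}; S ∉ chart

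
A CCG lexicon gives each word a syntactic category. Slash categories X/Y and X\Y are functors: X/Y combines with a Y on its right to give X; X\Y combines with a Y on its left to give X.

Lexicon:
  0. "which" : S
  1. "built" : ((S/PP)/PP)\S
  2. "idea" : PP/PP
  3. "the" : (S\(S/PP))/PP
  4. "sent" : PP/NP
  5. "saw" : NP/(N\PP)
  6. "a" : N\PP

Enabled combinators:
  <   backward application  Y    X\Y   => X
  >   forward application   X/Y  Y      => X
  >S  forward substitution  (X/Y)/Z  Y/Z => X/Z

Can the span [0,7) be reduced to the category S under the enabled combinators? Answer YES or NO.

YES

[0,7] S   <
  [0,3] S/PP   >S
    [0,2] (S/PP)/PP   <
      [0,1] "which" : S
      [1,2] "built" : ((S/PP)/PP)\S
    [2,3] "idea" : PP/PP
  [3,7] S\(S/PP)   >
    [3,4] "the" : (S\(S/PP))/PP
    [4,7] PP   >
      [4,5] "sent" : PP/NP
      [5,7] NP   >
        [5,6] "saw" : NP/(N\PP)
        [6,7] "a" : N\PP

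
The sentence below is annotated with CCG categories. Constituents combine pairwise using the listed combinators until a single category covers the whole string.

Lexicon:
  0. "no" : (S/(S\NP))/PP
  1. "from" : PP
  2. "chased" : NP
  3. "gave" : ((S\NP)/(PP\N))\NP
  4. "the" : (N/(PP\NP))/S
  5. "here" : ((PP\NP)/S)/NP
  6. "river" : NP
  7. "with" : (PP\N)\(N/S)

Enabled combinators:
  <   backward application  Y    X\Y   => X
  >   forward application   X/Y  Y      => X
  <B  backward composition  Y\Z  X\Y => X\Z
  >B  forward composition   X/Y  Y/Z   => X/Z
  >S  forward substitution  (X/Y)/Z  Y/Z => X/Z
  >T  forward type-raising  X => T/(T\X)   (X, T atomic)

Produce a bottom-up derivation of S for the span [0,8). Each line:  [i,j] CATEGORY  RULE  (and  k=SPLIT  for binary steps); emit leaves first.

[0,1] (S/(S\NP))/PP  lex  "no"
[1,2] PP  lex  "from"
[0,2] S/(S\NP)  >  k=1
[2,3] NP  lex  "chased"
[3,4] ((S\NP)/(PP\N))\NP  lex  "gave"
[2,4] (S\NP)/(PP\N)  <  k=3
[4,5] (N/(PP\NP))/S  lex  "the"
[5,6] ((PP\NP)/S)/NP  lex  "here"
[6,7] NP  lex  "river"
[5,7] (PP\NP)/S  >  k=6
[4,7] N/S  >S  k=5
[7,8] (PP\N)\(N/S)  lex  "with"
[4,8] PP\N  <  k=7
[2,8] S\NP  >  k=4
[0,8] S  >  k=2

[0,8] S   >
  [0,2] S/(S\NP)   >
    [0,1] "no" : (S/(S\NP))/PP
    [1,2] "from" : PP
  [2,8] S\NP   >
    [2,4] (S\NP)/(PP\N)   <
      [2,3] "chased" : NP
      [3,4] "gave" : ((S\NP)/(PP\N))\NP
    [4,8] PP\N   <
      [4,7] N/S   >S
        [4,5] "the" : (N/(PP\NP))/S
        [5,7] (PP\NP)/S   >
          [5,6] "here" : ((PP\NP)/S)/NP
          [6,7] "river" : NP
      [7,8] "with" : (PP\N)\(N/S)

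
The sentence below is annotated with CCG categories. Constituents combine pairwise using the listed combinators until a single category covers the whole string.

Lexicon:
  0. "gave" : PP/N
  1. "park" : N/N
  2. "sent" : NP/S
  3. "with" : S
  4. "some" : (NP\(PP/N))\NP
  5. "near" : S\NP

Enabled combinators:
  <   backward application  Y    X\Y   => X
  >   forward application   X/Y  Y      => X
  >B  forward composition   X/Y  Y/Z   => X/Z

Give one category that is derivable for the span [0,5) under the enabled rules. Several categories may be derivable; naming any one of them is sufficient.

[0,6] S   <
  [0,5] NP   <
    [0,2] PP/N   >B
      [0,1] "gave" : PP/N
      [1,2] "park" : N/N
    [2,5] NP\(PP/N)   <
      [2,4] NP   >
        [2,3] "sent" : NP/S
        [3,4] "with" : S
      [4,5] "some" : (NP\(PP/N))\NP
  [5,6] "near" : S\NP

NP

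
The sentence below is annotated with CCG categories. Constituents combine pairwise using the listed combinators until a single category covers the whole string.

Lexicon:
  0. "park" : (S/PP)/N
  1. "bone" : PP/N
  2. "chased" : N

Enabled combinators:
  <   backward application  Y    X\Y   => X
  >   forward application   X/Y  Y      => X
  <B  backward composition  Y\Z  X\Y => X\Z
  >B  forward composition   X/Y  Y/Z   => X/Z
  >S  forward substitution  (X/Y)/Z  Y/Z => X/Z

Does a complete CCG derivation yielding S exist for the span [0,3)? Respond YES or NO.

YES

[0,3] S   >
  [0,2] S/N   >S
    [0,1] "park" : (S/PP)/N
    [1,2] "bone" : PP/N
  [2,3] "chased" : N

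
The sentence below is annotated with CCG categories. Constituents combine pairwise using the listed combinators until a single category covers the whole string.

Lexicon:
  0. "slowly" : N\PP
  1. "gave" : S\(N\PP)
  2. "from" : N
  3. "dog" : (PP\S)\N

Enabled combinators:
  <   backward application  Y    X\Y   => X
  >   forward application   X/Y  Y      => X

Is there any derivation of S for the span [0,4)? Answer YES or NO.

N\PP S\(N\PP) N (PP\S)\N
CKY chart[0,4] = {PP}; S ∉ chart

NO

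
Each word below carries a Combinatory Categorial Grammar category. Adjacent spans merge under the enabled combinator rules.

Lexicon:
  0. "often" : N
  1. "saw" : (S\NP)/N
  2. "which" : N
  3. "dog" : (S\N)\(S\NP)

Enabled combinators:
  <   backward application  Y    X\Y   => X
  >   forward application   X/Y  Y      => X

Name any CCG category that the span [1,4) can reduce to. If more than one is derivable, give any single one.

[0,4] S   <
  [0,1] "often" : N
  [1,4] S\N   <
    [1,3] S\NP   >
      [1,2] "saw" : (S\NP)/N
      [2,3] "which" : N
    [3,4] "dog" : (S\N)\(S\NP)

S\N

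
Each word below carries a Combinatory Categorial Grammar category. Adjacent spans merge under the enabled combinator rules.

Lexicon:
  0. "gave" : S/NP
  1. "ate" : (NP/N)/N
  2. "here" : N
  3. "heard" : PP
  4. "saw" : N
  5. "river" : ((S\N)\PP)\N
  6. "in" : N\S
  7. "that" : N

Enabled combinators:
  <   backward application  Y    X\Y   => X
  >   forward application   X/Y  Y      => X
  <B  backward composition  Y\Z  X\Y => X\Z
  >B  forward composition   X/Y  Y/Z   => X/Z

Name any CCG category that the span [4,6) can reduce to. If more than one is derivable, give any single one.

[0,8] S   >
  [0,7] S/N   >B
    [0,1] "gave" : S/NP
    [1,7] NP/N   >
      [1,2] "ate" : (NP/N)/N
      [2,7] N   <
        [2,6] S   <
          [2,3] "here" : N
          [3,6] S\N   <
            [3,4] "heard" : PP
            [4,6] (S\N)\PP   <
              [4,5] "saw" : N
              [5,6] "river" : ((S\N)\PP)\N
        [6,7] "in" : N\S
  [7,8] "that" : N

(S\N)\PP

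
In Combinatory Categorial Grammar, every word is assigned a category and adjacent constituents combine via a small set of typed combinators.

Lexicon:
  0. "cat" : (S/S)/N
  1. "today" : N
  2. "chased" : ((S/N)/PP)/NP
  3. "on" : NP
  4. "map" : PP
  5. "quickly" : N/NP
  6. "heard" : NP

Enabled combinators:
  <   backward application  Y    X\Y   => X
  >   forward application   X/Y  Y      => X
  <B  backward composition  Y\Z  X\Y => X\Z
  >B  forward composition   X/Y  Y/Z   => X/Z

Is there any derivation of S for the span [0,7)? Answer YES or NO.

YES

[0,7] S   >
  [0,5] S/N   >B
    [0,2] S/S   >
      [0,1] "cat" : (S/S)/N
      [1,2] "today" : N
    [2,5] S/N   >
      [2,4] (S/N)/PP   >
        [2,3] "chased" : ((S/N)/PP)/NP
        [3,4] "on" : NP
      [4,5] "map" : PP
  [5,7] N   >
    [5,6] "quickly" : N/NP
    [6,7] "heard" : NP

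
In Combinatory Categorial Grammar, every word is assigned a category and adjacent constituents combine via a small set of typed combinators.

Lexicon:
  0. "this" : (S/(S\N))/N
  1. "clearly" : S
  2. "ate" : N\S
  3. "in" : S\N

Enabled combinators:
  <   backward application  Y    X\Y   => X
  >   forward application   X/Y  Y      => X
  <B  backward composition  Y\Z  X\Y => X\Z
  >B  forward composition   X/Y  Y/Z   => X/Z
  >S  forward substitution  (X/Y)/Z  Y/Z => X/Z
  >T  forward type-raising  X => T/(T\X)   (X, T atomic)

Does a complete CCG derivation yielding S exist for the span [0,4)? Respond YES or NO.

[0,4] S   >
  [0,3] S/(S\N)   >
    [0,1] "this" : (S/(S\N))/N
    [1,3] N   <
      [1,2] "clearly" : S
      [2,3] "ate" : N\S
  [3,4] "in" : S\N

YES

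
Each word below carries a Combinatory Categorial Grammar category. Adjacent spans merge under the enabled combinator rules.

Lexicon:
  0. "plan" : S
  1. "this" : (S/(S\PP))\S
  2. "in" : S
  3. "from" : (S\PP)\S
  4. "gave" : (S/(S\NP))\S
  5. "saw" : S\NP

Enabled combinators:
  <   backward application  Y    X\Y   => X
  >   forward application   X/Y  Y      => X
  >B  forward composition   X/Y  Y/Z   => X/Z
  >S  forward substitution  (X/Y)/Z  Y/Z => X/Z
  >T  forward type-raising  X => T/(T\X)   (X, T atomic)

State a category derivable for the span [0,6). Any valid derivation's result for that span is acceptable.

S

[0,6] S   >
  [0,5] S/(S\NP)   <
    [0,4] S   >
      [0,2] S/(S\PP)   <
        [0,1] "plan" : S
        [1,2] "this" : (S/(S\PP))\S
      [2,4] S\PP   <
        [2,3] "in" : S
        [3,4] "from" : (S\PP)\S
    [4,5] "gave" : (S/(S\NP))\S
  [5,6] "saw" : S\NP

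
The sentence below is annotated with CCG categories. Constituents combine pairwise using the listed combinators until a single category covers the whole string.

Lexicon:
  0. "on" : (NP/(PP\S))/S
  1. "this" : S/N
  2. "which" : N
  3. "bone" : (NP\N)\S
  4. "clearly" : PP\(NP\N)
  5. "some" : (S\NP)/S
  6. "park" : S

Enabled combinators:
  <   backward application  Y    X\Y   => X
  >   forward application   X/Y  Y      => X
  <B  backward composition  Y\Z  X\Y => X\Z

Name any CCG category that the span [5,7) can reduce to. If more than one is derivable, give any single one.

S\NP

[0,7] S   <
  [0,5] NP   >
    [0,3] NP/(PP\S)   >
      [0,1] "on" : (NP/(PP\S))/S
      [1,3] S   >
        [1,2] "this" : S/N
        [2,3] "which" : N
    [3,5] PP\S   <B
      [3,4] "bone" : (NP\N)\S
      [4,5] "clearly" : PP\(NP\N)
  [5,7] S\NP   >
    [5,6] "some" : (S\NP)/S
    [6,7] "park" : S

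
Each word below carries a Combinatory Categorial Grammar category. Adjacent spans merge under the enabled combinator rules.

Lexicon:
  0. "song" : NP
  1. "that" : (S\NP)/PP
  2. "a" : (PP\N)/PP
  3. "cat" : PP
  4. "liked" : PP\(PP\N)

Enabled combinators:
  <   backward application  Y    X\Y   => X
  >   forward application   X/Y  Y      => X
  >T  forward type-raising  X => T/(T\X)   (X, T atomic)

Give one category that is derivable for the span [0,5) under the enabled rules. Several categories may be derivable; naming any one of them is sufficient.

S

[0,5] S   <
  [0,1] "song" : NP
  [1,5] S\NP   >
    [1,2] "that" : (S\NP)/PP
    [2,5] PP   <
      [2,4] PP\N   >
        [2,3] "a" : (PP\N)/PP
        [3,4] "cat" : PP
      [4,5] "liked" : PP\(PP\N)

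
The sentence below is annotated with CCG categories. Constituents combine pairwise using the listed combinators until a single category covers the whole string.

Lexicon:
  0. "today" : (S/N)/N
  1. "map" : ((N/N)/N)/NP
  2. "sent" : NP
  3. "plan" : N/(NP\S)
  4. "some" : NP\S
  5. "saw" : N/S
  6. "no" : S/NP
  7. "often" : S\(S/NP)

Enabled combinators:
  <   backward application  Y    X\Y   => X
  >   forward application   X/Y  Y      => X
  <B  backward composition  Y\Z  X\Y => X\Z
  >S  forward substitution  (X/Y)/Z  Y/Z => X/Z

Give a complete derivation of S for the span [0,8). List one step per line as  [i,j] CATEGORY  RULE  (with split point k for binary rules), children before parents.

[0,1] (S/N)/N  lex  "today"
[1,2] ((N/N)/N)/NP  lex  "map"
[2,3] NP  lex  "sent"
[1,3] (N/N)/N  >  k=2
[3,4] N/(NP\S)  lex  "plan"
[4,5] NP\S  lex  "some"
[3,5] N  >  k=4
[1,5] N/N  >  k=3
[0,5] S/N  >S  k=1
[5,6] N/S  lex  "saw"
[6,7] S/NP  lex  "no"
[7,8] S\(S/NP)  lex  "often"
[6,8] S  <  k=7
[5,8] N  >  k=6
[0,8] S  >  k=5

[0,8] S   >
  [0,5] S/N   >S
    [0,1] "today" : (S/N)/N
    [1,5] N/N   >
      [1,3] (N/N)/N   >
        [1,2] "map" : ((N/N)/N)/NP
        [2,3] "sent" : NP
      [3,5] N   >
        [3,4] "plan" : N/(NP\S)
        [4,5] "some" : NP\S
  [5,8] N   >
    [5,6] "saw" : N/S
    [6,8] S   <
      [6,7] "no" : S/NP
      [7,8] "often" : S\(S/NP)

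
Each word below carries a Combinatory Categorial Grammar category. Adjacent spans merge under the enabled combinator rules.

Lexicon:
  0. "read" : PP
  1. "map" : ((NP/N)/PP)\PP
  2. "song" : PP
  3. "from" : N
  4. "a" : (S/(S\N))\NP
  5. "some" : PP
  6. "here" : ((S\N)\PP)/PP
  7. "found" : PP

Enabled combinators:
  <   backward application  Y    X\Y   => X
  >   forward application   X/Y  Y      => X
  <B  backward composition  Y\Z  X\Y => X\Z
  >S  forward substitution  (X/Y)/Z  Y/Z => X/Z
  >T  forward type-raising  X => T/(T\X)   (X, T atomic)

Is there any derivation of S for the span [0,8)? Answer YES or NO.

YES

[0,8] S   >
  [0,5] S/(S\N)   <
    [0,4] NP   >
      [0,3] NP/N   >
        [0,2] (NP/N)/PP   <
          [0,1] "read" : PP
          [1,2] "map" : ((NP/N)/PP)\PP
        [2,3] "song" : PP
      [3,4] "from" : N
    [4,5] "a" : (S/(S\N))\NP
  [5,8] S\N   <
    [5,6] "some" : PP
    [6,8] (S\N)\PP   >
      [6,7] "here" : ((S\N)\PP)/PP
      [7,8] "found" : PP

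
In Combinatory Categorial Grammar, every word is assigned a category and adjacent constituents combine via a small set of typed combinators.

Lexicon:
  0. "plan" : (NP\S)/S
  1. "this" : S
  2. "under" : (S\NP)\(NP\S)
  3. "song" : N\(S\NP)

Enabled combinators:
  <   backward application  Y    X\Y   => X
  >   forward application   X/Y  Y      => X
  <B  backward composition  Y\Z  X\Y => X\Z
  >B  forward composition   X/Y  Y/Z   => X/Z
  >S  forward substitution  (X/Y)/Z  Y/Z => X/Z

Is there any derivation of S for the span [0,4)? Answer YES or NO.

(NP\S)/S S (S\NP)\(NP\S) N\(S\NP)
CKY chart[0,4] = {N}; S ∉ chart

NO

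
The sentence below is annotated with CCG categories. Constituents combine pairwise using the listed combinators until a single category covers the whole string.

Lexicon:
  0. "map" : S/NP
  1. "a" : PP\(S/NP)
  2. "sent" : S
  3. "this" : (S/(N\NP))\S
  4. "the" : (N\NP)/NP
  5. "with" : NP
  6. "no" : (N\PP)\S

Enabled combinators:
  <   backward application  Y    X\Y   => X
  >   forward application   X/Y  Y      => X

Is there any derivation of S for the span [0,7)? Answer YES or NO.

NO

S/NP PP\(S/NP) S (S/(N\NP))\S (N\NP)/NP NP (N\PP)\S
CKY chart[0,7] = {N}; S ∉ chart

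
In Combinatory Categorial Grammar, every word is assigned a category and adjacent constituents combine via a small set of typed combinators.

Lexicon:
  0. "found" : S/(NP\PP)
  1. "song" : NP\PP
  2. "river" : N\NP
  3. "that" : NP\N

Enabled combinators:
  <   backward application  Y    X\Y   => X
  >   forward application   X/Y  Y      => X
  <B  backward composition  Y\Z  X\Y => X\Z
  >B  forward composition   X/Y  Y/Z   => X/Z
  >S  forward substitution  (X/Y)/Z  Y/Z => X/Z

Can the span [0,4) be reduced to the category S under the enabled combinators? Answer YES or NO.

[0,4] S   >
  [0,1] "found" : S/(NP\PP)
  [1,4] NP\PP   <B
    [1,2] "song" : NP\PP
    [2,4] NP\NP   <B
      [2,3] "river" : N\NP
      [3,4] "that" : NP\N

YES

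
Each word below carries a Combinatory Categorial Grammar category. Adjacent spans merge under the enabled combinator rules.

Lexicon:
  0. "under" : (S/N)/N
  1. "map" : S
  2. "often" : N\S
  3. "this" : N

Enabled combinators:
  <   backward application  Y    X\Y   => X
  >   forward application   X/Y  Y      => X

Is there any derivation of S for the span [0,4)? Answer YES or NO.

YES

[0,4] S   >
  [0,3] S/N   >
    [0,1] "under" : (S/N)/N
    [1,3] N   <
      [1,2] "map" : S
      [2,3] "often" : N\S
  [3,4] "this" : N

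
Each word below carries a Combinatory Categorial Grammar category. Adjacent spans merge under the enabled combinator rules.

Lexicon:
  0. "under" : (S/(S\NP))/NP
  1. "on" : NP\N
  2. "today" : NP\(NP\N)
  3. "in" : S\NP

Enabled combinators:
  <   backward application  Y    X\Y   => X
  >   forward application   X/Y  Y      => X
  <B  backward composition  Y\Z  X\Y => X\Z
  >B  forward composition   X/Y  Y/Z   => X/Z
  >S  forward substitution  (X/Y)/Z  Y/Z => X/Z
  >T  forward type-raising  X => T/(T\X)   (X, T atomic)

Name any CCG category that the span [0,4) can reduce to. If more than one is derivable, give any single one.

[0,4] S   >
  [0,3] S/(S\NP)   >
    [0,1] "under" : (S/(S\NP))/NP
    [1,3] NP   <
      [1,2] "on" : NP\N
      [2,3] "today" : NP\(NP\N)
  [3,4] "in" : S\NP

S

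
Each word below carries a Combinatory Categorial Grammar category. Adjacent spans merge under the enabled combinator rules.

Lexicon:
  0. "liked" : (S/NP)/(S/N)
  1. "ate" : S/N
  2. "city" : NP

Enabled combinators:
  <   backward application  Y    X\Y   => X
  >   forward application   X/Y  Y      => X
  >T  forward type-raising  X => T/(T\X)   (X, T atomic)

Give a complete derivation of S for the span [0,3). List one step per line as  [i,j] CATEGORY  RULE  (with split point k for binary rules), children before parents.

[0,1] (S/NP)/(S/N)  lex  "liked"
[1,2] S/N  lex  "ate"
[0,2] S/NP  >  k=1
[2,3] NP  lex  "city"
[0,3] S  >  k=2

[0,3] S   >
  [0,2] S/NP   >
    [0,1] "liked" : (S/NP)/(S/N)
    [1,2] "ate" : S/N
  [2,3] "city" : NP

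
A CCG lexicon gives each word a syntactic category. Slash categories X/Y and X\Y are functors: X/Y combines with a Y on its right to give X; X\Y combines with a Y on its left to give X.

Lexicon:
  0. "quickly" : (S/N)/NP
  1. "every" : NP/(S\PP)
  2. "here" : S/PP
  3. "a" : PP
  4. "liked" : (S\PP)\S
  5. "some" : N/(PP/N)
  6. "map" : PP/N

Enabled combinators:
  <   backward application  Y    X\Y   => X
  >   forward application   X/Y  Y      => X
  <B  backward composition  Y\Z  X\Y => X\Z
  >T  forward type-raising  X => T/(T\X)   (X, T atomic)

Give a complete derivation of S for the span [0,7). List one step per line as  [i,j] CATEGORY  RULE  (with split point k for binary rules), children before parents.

[0,7] S   >
  [0,5] S/N   >
    [0,1] "quickly" : (S/N)/NP
    [1,5] NP   >
      [1,2] "every" : NP/(S\PP)
      [2,5] S\PP   <
        [2,4] S   >
          [2,3] "here" : S/PP
          [3,4] "a" : PP
        [4,5] "liked" : (S\PP)\S
  [5,7] N   >
    [5,6] "some" : N/(PP/N)
    [6,7] "map" : PP/N

[0,1] (S/N)/NP  lex  "quickly"
[1,2] NP/(S\PP)  lex  "every"
[2,3] S/PP  lex  "here"
[3,4] PP  lex  "a"
[2,4] S  >  k=3
[4,5] (S\PP)\S  lex  "liked"
[2,5] S\PP  <  k=4
[1,5] NP  >  k=2
[0,5] S/N  >  k=1
[5,6] N/(PP/N)  lex  "some"
[6,7] PP/N  lex  "map"
[5,7] N  >  k=6
[0,7] S  >  k=5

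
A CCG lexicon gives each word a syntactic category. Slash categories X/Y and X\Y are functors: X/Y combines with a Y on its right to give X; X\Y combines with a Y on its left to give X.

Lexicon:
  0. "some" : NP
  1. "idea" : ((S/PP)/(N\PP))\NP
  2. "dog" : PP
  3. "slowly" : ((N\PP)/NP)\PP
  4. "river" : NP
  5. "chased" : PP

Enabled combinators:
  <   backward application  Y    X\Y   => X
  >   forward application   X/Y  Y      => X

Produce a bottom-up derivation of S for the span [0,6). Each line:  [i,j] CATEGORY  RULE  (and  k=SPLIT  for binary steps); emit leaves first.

[0,6] S   >
  [0,5] S/PP   >
    [0,2] (S/PP)/(N\PP)   <
      [0,1] "some" : NP
      [1,2] "idea" : ((S/PP)/(N\PP))\NP
    [2,5] N\PP   >
      [2,4] (N\PP)/NP   <
        [2,3] "dog" : PP
        [3,4] "slowly" : ((N\PP)/NP)\PP
      [4,5] "river" : NP
  [5,6] "chased" : PP

[0,1] NP  lex  "some"
[1,2] ((S/PP)/(N\PP))\NP  lex  "idea"
[0,2] (S/PP)/(N\PP)  <  k=1
[2,3] PP  lex  "dog"
[3,4] ((N\PP)/NP)\PP  lex  "slowly"
[2,4] (N\PP)/NP  <  k=3
[4,5] NP  lex  "river"
[2,5] N\PP  >  k=4
[0,5] S/PP  >  k=2
[5,6] PP  lex  "chased"
[0,6] S  >  k=5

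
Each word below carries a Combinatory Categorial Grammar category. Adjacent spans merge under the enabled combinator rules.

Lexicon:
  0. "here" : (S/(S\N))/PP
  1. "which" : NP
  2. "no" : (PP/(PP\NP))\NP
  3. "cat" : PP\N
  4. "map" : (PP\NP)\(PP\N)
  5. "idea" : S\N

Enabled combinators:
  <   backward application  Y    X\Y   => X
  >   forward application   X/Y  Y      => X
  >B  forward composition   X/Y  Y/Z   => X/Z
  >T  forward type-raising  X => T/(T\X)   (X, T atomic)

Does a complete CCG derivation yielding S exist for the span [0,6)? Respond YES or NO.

YES

[0,6] S   >
  [0,5] S/(S\N)   >
    [0,1] "here" : (S/(S\N))/PP
    [1,5] PP   >
      [1,3] PP/(PP\NP)   <
        [1,2] "which" : NP
        [2,3] "no" : (PP/(PP\NP))\NP
      [3,5] PP\NP   <
        [3,4] "cat" : PP\N
        [4,5] "map" : (PP\NP)\(PP\N)
  [5,6] "idea" : S\N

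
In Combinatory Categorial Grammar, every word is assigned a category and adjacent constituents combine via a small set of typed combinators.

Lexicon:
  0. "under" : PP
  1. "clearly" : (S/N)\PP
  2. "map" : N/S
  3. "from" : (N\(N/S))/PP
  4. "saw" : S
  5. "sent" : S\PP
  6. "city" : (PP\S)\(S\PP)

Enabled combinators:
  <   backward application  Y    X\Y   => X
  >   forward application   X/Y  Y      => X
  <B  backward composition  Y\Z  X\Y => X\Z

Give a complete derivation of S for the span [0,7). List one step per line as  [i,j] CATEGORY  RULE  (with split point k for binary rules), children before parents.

[0,7] S   >
  [0,2] S/N   <
    [0,1] "under" : PP
    [1,2] "clearly" : (S/N)\PP
  [2,7] N   <
    [2,3] "map" : N/S
    [3,7] N\(N/S)   >
      [3,4] "from" : (N\(N/S))/PP
      [4,7] PP   <
        [4,5] "saw" : S
        [5,7] PP\S   <
          [5,6] "sent" : S\PP
          [6,7] "city" : (PP\S)\(S\PP)

[0,1] PP  lex  "under"
[1,2] (S/N)\PP  lex  "clearly"
[0,2] S/N  <  k=1
[2,3] N/S  lex  "map"
[3,4] (N\(N/S))/PP  lex  "from"
[4,5] S  lex  "saw"
[5,6] S\PP  lex  "sent"
[6,7] (PP\S)\(S\PP)  lex  "city"
[5,7] PP\S  <  k=6
[4,7] PP  <  k=5
[3,7] N\(N/S)  >  k=4
[2,7] N  <  k=3
[0,7] S  >  k=2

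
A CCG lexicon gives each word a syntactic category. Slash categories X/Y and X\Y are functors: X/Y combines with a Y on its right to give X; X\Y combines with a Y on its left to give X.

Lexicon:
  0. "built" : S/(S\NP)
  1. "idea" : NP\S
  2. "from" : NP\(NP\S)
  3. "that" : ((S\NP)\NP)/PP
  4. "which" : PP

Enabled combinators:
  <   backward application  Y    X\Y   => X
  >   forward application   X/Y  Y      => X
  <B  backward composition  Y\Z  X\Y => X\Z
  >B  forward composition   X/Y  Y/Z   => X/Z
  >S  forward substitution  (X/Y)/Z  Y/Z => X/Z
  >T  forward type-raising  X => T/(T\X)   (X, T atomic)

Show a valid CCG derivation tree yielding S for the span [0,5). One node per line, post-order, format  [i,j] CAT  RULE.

[0,1] S/(S\NP)  lex  "built"
[1,2] NP\S  lex  "idea"
[2,3] NP\(NP\S)  lex  "from"
[1,3] NP  <  k=2
[3,4] ((S\NP)\NP)/PP  lex  "that"
[4,5] PP  lex  "which"
[3,5] (S\NP)\NP  >  k=4
[1,5] S\NP  <  k=3
[0,5] S  >  k=1

[0,5] S   >
  [0,1] "built" : S/(S\NP)
  [1,5] S\NP   <
    [1,3] NP   <
      [1,2] "idea" : NP\S
      [2,3] "from" : NP\(NP\S)
    [3,5] (S\NP)\NP   >
      [3,4] "that" : ((S\NP)\NP)/PP
      [4,5] "which" : PP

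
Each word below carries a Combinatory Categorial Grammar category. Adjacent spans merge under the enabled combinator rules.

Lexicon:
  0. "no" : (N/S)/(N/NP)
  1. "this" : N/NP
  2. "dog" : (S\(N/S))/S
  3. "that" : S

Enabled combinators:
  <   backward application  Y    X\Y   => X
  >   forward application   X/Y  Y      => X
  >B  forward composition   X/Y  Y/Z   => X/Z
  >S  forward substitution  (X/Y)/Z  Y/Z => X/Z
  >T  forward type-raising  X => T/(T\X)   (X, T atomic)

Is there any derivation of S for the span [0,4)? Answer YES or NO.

[0,4] S   <
  [0,2] N/S   >
    [0,1] "no" : (N/S)/(N/NP)
    [1,2] "this" : N/NP
  [2,4] S\(N/S)   >
    [2,3] "dog" : (S\(N/S))/S
    [3,4] "that" : S

YES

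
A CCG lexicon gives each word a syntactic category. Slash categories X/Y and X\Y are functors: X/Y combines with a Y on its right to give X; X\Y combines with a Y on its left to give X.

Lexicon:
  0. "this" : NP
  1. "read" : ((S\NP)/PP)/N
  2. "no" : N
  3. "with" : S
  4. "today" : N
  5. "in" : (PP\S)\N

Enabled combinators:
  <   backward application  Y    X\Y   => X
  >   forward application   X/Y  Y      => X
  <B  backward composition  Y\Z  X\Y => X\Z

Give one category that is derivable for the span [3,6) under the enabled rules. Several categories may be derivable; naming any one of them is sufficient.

[0,6] S   <
  [0,1] "this" : NP
  [1,6] S\NP   >
    [1,3] (S\NP)/PP   >
      [1,2] "read" : ((S\NP)/PP)/N
      [2,3] "no" : N
    [3,6] PP   <
      [3,4] "with" : S
      [4,6] PP\S   <
        [4,5] "today" : N
        [5,6] "in" : (PP\S)\N

PP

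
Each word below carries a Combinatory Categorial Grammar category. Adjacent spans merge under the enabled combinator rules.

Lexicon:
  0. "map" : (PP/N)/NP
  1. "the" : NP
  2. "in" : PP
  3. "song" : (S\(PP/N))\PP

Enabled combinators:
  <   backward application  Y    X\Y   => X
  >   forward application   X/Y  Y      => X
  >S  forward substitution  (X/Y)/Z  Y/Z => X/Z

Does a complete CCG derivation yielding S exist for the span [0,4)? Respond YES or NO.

[0,4] S   <
  [0,2] PP/N   >
    [0,1] "map" : (PP/N)/NP
    [1,2] "the" : NP
  [2,4] S\(PP/N)   <
    [2,3] "in" : PP
    [3,4] "song" : (S\(PP/N))\PP

YES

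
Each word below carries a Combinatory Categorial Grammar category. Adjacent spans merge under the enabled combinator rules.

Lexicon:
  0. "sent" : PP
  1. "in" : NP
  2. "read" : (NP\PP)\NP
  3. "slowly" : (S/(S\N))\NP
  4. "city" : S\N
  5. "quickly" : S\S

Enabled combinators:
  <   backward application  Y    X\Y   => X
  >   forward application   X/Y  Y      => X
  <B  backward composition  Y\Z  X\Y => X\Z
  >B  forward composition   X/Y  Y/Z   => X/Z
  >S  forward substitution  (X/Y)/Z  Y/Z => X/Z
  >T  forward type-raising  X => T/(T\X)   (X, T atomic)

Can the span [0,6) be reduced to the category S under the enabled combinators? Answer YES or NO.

[0,6] S   >
  [0,4] S/(S\N)   <
    [0,3] NP   <
      [0,1] "sent" : PP
      [1,3] NP\PP   <
        [1,2] "in" : NP
        [2,3] "read" : (NP\PP)\NP
    [3,4] "slowly" : (S/(S\N))\NP
  [4,6] S\N   <B
    [4,5] "city" : S\N
    [5,6] "quickly" : S\S

YES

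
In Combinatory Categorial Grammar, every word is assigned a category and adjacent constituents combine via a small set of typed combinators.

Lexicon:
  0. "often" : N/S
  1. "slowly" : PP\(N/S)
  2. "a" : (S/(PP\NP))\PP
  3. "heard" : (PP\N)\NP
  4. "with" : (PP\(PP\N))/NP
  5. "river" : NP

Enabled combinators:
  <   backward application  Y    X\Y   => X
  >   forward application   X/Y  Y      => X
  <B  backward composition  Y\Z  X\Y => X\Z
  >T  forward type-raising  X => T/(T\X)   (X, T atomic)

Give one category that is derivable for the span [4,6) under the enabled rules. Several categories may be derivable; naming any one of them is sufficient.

[0,6] S   >
  [0,3] S/(PP\NP)   <
    [0,2] PP   <
      [0,1] "often" : N/S
      [1,2] "slowly" : PP\(N/S)
    [2,3] "a" : (S/(PP\NP))\PP
  [3,6] PP\NP   <B
    [3,4] "heard" : (PP\N)\NP
    [4,6] PP\(PP\N)   >
      [4,5] "with" : (PP\(PP\N))/NP
      [5,6] "river" : NP

PP\(PP\N)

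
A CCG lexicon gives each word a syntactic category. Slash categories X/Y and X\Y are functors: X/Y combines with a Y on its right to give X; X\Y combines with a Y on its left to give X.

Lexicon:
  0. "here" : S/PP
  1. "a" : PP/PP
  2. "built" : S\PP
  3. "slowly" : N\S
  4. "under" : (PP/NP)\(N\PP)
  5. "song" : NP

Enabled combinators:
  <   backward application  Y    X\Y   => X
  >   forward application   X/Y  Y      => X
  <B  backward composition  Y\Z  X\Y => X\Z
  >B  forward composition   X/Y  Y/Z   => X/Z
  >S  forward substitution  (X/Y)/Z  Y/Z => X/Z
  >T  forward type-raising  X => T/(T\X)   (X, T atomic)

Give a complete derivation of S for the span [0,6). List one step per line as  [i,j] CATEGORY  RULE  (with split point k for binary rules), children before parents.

[0,1] S/PP  lex  "here"
[1,2] PP/PP  lex  "a"
[0,2] S/PP  >B  k=1
[2,3] S\PP  lex  "built"
[3,4] N\S  lex  "slowly"
[2,4] N\PP  <B  k=3
[4,5] (PP/NP)\(N\PP)  lex  "under"
[2,5] PP/NP  <  k=4
[5,6] NP  lex  "song"
[2,6] PP  >  k=5
[0,6] S  >  k=2

[0,6] S   >
  [0,2] S/PP   >B
    [0,1] "here" : S/PP
    [1,2] "a" : PP/PP
  [2,6] PP   >
    [2,5] PP/NP   <
      [2,4] N\PP   <B
        [2,3] "built" : S\PP
        [3,4] "slowly" : N\S
      [4,5] "under" : (PP/NP)\(N\PP)
    [5,6] "song" : NP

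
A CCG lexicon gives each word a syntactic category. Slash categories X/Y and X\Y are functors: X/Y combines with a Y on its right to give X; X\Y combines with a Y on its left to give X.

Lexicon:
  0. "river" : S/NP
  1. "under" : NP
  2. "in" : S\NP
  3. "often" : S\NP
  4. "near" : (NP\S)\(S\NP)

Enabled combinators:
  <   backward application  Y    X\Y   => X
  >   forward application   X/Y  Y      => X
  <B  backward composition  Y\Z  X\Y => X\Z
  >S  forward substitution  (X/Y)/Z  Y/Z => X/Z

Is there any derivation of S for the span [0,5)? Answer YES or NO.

YES

[0,5] S   >
  [0,1] "river" : S/NP
  [1,5] NP   <
    [1,3] S   <
      [1,2] "under" : NP
      [2,3] "in" : S\NP
    [3,5] NP\S   <
      [3,4] "often" : S\NP
      [4,5] "near" : (NP\S)\(S\NP)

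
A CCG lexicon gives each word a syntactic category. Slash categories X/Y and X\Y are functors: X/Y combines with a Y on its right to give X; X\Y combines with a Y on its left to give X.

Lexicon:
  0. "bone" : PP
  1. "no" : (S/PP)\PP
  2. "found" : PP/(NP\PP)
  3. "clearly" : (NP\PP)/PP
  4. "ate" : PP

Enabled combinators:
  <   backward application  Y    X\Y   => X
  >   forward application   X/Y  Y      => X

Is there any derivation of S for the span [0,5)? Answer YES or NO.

[0,5] S   >
  [0,2] S/PP   <
    [0,1] "bone" : PP
    [1,2] "no" : (S/PP)\PP
  [2,5] PP   >
    [2,3] "found" : PP/(NP\PP)
    [3,5] NP\PP   >
      [3,4] "clearly" : (NP\PP)/PP
      [4,5] "ate" : PP

YES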